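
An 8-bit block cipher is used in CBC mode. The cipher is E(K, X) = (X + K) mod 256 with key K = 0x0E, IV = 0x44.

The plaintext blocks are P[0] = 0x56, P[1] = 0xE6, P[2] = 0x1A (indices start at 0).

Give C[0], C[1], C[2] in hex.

C[0] = 0x20, C[1] = 0xD4, C[2] = 0xDC

CBC encryption: C_i = E(K, P_i ⊕ C_{i−1}), with C_{−1} = IV.
C[0]: P[0] ⊕ 0x44 = 0x12; E(K, 0x12) = 0x20.
C[1]: P[1] ⊕ 0x20 = 0xC6; E(K, 0xC6) = 0xD4.
C[2]: P[2] ⊕ 0xD4 = 0xCE; E(K, 0xCE) = 0xDC.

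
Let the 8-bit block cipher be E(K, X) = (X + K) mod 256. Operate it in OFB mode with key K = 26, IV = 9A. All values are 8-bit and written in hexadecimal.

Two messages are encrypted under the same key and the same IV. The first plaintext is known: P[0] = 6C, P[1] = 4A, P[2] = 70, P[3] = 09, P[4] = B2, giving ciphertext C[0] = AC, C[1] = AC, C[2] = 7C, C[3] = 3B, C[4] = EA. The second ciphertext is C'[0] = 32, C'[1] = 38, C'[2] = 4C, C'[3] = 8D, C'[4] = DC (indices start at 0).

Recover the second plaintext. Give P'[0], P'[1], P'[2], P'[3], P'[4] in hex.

In OFB with a reused IV, both messages share the same keystream S_i, so C_i ⊕ C'_i = P_i ⊕ P'_i and thus P'_i = P_i ⊕ C_i ⊕ C'_i.
P'[0]: 6C ⊕ AC ⊕ 32 = F2.
P'[1]: 4A ⊕ AC ⊕ 38 = DE.
P'[2]: 70 ⊕ 7C ⊕ 4C = 40.
P'[3]: 09 ⊕ 3B ⊕ 8D = BF.
P'[4]: B2 ⊕ EA ⊕ DC = 84.

P'[0] = F2, P'[1] = DE, P'[2] = 40, P'[3] = BF, P'[4] = 84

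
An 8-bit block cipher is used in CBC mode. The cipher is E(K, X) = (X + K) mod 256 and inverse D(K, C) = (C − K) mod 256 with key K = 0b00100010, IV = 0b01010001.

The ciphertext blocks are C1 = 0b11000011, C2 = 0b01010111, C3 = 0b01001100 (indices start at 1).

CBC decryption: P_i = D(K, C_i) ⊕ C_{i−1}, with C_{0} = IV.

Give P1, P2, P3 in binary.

P1: D(K, 0b11000011) = 0b10100001; 0b10100001 ⊕ 0b01010001 = 0b11110000.
P2: D(K, 0b01010111) = 0b00110101; 0b00110101 ⊕ 0b11000011 = 0b11110110.
P3: D(K, 0b01001100) = 0b00101010; 0b00101010 ⊕ 0b01010111 = 0b01111101.

P1 = 0b11110000, P2 = 0b11110110, P3 = 0b01111101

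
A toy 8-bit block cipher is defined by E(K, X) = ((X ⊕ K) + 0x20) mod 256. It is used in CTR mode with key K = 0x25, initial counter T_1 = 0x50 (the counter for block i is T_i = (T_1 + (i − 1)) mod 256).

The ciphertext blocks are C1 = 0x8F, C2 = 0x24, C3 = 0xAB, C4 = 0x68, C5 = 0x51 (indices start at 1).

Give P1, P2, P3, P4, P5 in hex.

CTR decryption: S_i = E(K, T_i) where T_i is the counter for block i; P_i = C_i ⊕ S_i.
P1: T = 0x50, S = E(K, T) = 0x95; 0x8F ⊕ 0x95 = 0x1A.
P2: T = 0x51, S = E(K, T) = 0x94; 0x24 ⊕ 0x94 = 0xB0.
P3: T = 0x52, S = E(K, T) = 0x97; 0xAB ⊕ 0x97 = 0x3C.
P4: T = 0x53, S = E(K, T) = 0x96; 0x68 ⊕ 0x96 = 0xFE.
P5: T = 0x54, S = E(K, T) = 0x91; 0x51 ⊕ 0x91 = 0xC0.

P1 = 0x1A, P2 = 0xB0, P3 = 0x3C, P4 = 0xFE, P5 = 0xC0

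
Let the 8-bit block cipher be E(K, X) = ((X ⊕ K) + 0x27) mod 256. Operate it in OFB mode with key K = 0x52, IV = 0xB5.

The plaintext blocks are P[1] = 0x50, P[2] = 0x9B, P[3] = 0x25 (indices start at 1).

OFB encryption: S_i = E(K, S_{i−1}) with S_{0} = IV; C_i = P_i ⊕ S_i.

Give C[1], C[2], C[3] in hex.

C[1] = 0x5E, C[2] = 0x18, C[3] = 0xDD

C[1]: S = E(K, 0xB5) = 0x0E; 0x50 ⊕ 0x0E = 0x5E.
C[2]: S = E(K, 0x0E) = 0x83; 0x9B ⊕ 0x83 = 0x18.
C[3]: S = E(K, 0x83) = 0xF8; 0x25 ⊕ 0xF8 = 0xDD.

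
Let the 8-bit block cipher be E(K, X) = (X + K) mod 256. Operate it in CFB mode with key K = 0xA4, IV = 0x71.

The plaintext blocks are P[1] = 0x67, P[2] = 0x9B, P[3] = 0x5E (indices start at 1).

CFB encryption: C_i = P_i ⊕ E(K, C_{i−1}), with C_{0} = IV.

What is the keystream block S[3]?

C[1]: E(K, 0x71) = 0x15; 0x67 ⊕ 0x15 = 0x72.
C[2]: E(K, 0x72) = 0x16; 0x9B ⊕ 0x16 = 0x8D.
C[3]: E(K, 0x8D) = 0x31; 0x5E ⊕ 0x31 = 0x6F.
So S[3] = 0x31.

0x31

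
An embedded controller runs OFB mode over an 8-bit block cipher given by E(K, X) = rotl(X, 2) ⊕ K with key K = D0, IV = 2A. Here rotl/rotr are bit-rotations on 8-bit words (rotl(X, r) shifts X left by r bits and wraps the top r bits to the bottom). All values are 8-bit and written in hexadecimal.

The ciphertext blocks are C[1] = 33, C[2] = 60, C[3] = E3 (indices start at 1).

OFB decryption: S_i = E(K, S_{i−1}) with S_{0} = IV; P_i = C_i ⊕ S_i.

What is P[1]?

P[1] = 4B

P[1]: S = E(K, 2A) = 78; 33 ⊕ 78 = 4B.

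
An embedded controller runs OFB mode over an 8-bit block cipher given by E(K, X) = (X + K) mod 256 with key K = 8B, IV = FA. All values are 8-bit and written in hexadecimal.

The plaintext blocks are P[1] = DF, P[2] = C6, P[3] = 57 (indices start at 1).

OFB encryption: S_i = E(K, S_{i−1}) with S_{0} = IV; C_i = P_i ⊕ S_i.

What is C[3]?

C[3] = CC

C[1]: S = E(K, FA) = 85; DF ⊕ 85 = 5A.
C[2]: S = E(K, 85) = 10; C6 ⊕ 10 = D6.
C[3]: S = E(K, 10) = 9B; 57 ⊕ 9B = CC.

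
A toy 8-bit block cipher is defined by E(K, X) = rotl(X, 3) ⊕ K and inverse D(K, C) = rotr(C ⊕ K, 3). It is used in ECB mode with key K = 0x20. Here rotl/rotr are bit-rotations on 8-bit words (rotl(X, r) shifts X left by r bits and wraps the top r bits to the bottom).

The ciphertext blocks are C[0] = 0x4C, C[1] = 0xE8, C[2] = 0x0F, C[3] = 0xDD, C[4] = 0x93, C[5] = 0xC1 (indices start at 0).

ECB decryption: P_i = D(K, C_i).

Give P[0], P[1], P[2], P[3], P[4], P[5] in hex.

P[0] = 0x8D, P[1] = 0x19, P[2] = 0xE5, P[3] = 0xBF, P[4] = 0x76, P[5] = 0x3C

P[0]: D(K, 0x4C) = 0x8D.
P[1]: D(K, 0xE8) = 0x19.
P[2]: D(K, 0x0F) = 0xE5.
P[3]: D(K, 0xDD) = 0xBF.
P[4]: D(K, 0x93) = 0x76.
P[5]: D(K, 0xC1) = 0x3C.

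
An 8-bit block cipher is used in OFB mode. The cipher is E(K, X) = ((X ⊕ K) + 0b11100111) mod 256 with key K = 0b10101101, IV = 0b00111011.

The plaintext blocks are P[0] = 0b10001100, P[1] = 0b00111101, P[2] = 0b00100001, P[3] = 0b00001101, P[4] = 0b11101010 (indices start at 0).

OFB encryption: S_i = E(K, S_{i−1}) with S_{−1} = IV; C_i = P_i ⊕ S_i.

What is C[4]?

C[0]: S = E(K, 0b00111011) = 0b01111101; 0b10001100 ⊕ 0b01111101 = 0b11110001.
C[1]: S = E(K, 0b01111101) = 0b10110111; 0b00111101 ⊕ 0b10110111 = 0b10001010.
C[2]: S = E(K, 0b10110111) = 0b00000001; 0b00100001 ⊕ 0b00000001 = 0b00100000.
C[3]: S = E(K, 0b00000001) = 0b10010011; 0b00001101 ⊕ 0b10010011 = 0b10011110.
C[4]: S = E(K, 0b10010011) = 0b00100101; 0b11101010 ⊕ 0b00100101 = 0b11001111.

C[4] = 0b11001111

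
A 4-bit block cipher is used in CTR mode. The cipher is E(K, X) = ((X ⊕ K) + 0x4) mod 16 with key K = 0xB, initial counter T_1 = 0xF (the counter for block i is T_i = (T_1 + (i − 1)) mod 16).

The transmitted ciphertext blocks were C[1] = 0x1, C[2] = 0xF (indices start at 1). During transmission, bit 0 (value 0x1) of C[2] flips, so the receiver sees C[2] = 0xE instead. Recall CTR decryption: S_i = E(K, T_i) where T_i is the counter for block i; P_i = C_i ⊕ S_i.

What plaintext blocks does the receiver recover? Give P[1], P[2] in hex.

P[1] = 0x9, P[2] = 0x1

Only C[2] changed, to 0xE. In CTR, a change in C_i flips the same bit in P_i only; the keystream is unaffected. Decrypting the received ciphertext:
P[1]: T = 0xF, S = E(K, T) = 0x8; 0x1 ⊕ 0x8 = 0x9.
P[2]: T = 0x0, S = E(K, T) = 0xF; 0xE ⊕ 0xF = 0x1.
Blocks that differ from the original plaintext: P[2].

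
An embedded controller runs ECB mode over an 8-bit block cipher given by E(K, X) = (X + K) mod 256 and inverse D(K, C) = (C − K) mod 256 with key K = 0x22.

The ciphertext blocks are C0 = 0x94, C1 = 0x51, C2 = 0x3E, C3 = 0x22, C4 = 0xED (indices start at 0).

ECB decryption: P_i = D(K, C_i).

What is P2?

P2: D(K, 0x3E) = 0x1C.

P2 = 0x1C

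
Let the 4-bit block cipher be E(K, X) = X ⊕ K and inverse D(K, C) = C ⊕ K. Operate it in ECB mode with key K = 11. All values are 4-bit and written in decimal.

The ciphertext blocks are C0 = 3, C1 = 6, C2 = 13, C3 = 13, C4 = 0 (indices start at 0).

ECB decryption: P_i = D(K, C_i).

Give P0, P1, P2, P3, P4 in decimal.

P0 = 8, P1 = 13, P2 = 6, P3 = 6, P4 = 11

P0: D(K, 3) = 8.
P1: D(K, 6) = 13.
P2: D(K, 13) = 6.
P3: D(K, 13) = 6.
P4: D(K, 0) = 11.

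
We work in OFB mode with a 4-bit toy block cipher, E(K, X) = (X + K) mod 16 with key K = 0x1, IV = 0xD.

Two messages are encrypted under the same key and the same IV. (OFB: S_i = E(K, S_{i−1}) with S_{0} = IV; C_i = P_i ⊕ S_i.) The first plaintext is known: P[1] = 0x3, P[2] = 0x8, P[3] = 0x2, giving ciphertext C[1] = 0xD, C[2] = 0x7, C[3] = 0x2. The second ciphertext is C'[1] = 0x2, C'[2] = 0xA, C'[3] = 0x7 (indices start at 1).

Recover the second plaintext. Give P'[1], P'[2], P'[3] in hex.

In OFB with a reused IV, both messages share the same keystream S_i, so C_i ⊕ C'_i = P_i ⊕ P'_i and thus P'_i = P_i ⊕ C_i ⊕ C'_i.
P'[1]: 0x3 ⊕ 0xD ⊕ 0x2 = 0xC.
P'[2]: 0x8 ⊕ 0x7 ⊕ 0xA = 0x5.
P'[3]: 0x2 ⊕ 0x2 ⊕ 0x7 = 0x7.

P'[1] = 0xC, P'[2] = 0x5, P'[3] = 0x7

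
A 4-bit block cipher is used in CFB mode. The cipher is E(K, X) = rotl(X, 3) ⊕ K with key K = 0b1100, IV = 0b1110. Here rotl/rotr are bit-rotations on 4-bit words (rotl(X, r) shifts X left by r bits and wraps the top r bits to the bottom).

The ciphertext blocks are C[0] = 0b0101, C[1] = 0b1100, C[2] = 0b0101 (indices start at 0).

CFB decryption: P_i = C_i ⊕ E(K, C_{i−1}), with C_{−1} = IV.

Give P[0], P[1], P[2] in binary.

P[0] = 0b1110, P[1] = 0b1010, P[2] = 0b1111

P[0]: E(K, 0b1110) = 0b1011; 0b0101 ⊕ 0b1011 = 0b1110.
P[1]: E(K, 0b0101) = 0b0110; 0b1100 ⊕ 0b0110 = 0b1010.
P[2]: E(K, 0b1100) = 0b1010; 0b0101 ⊕ 0b1010 = 0b1111.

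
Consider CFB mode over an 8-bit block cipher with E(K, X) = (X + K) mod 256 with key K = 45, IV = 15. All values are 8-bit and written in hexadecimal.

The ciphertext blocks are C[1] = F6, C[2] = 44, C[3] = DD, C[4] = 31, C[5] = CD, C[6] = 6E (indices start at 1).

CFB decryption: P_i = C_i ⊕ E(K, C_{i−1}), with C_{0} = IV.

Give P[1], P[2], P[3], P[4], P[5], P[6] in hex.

P[1]: E(K, 15) = 5A; F6 ⊕ 5A = AC.
P[2]: E(K, F6) = 3B; 44 ⊕ 3B = 7F.
P[3]: E(K, 44) = 89; DD ⊕ 89 = 54.
P[4]: E(K, DD) = 22; 31 ⊕ 22 = 13.
P[5]: E(K, 31) = 76; CD ⊕ 76 = BB.
P[6]: E(K, CD) = 12; 6E ⊕ 12 = 7C.

P[1] = AC, P[2] = 7F, P[3] = 54, P[4] = 13, P[5] = BB, P[6] = 7C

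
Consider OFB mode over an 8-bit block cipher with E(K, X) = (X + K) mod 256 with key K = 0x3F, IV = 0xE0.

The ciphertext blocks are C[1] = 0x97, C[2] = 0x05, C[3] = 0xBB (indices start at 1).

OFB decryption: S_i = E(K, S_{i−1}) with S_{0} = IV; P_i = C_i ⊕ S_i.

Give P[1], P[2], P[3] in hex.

P[1] = 0x88, P[2] = 0x5B, P[3] = 0x26

P[1]: S = E(K, 0xE0) = 0x1F; 0x97 ⊕ 0x1F = 0x88.
P[2]: S = E(K, 0x1F) = 0x5E; 0x05 ⊕ 0x5E = 0x5B.
P[3]: S = E(K, 0x5E) = 0x9D; 0xBB ⊕ 0x9D = 0x26.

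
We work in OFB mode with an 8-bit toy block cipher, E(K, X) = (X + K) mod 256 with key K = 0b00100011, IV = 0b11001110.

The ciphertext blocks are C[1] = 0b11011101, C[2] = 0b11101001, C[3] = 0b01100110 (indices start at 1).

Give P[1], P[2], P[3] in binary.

P[1] = 0b00101100, P[2] = 0b11111101, P[3] = 0b01010001

OFB decryption: S_i = E(K, S_{i−1}) with S_{0} = IV; P_i = C_i ⊕ S_i.
P[1]: S = E(K, 0b11001110) = 0b11110001; 0b11011101 ⊕ 0b11110001 = 0b00101100.
P[2]: S = E(K, 0b11110001) = 0b00010100; 0b11101001 ⊕ 0b00010100 = 0b11111101.
P[3]: S = E(K, 0b00010100) = 0b00110111; 0b01100110 ⊕ 0b00110111 = 0b01010001.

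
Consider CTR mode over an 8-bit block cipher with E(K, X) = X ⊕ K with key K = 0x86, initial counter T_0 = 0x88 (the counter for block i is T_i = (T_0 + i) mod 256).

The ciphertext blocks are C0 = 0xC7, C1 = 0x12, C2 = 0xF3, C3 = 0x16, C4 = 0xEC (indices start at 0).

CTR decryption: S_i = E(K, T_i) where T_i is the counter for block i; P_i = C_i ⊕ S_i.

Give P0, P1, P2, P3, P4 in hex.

P0 = 0xC9, P1 = 0x1D, P2 = 0xFF, P3 = 0x1B, P4 = 0xE6

P0: T = 0x88, S = E(K, T) = 0x0E; 0xC7 ⊕ 0x0E = 0xC9.
P1: T = 0x89, S = E(K, T) = 0x0F; 0x12 ⊕ 0x0F = 0x1D.
P2: T = 0x8A, S = E(K, T) = 0x0C; 0xF3 ⊕ 0x0C = 0xFF.
P3: T = 0x8B, S = E(K, T) = 0x0D; 0x16 ⊕ 0x0D = 0x1B.
P4: T = 0x8C, S = E(K, T) = 0x0A; 0xEC ⊕ 0x0A = 0xE6.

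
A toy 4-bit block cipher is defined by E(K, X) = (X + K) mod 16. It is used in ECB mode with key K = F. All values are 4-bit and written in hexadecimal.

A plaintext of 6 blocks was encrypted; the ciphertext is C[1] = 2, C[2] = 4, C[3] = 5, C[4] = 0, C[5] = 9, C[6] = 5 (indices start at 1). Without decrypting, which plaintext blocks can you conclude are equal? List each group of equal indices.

ECB encrypts each block independently with the same key, so equal ciphertext blocks imply equal plaintext blocks.
C[3] = C[6] = 5, so P[3] = P[6].

P[3] = P[6]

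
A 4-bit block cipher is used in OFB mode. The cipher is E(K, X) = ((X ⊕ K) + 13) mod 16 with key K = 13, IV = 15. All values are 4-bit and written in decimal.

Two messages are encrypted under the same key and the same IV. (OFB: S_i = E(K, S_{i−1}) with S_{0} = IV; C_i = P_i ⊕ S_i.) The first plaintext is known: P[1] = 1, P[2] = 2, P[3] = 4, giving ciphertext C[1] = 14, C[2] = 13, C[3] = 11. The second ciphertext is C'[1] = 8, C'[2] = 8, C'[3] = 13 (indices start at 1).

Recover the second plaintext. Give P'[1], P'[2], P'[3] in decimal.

In OFB with a reused IV, both messages share the same keystream S_i, so C_i ⊕ C'_i = P_i ⊕ P'_i and thus P'_i = P_i ⊕ C_i ⊕ C'_i.
P'[1]: 1 ⊕ 14 ⊕ 8 = 7.
P'[2]: 2 ⊕ 13 ⊕ 8 = 7.
P'[3]: 4 ⊕ 11 ⊕ 13 = 2.

P'[1] = 7, P'[2] = 7, P'[3] = 2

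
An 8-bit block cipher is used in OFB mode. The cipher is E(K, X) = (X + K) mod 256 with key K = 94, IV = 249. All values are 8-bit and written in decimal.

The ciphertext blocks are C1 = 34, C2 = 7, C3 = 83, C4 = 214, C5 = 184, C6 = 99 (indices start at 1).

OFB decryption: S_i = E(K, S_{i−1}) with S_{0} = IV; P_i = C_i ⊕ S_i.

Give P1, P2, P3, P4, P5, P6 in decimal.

P1 = 117, P2 = 178, P3 = 64, P4 = 167, P5 = 119, P6 = 78

P1: S = E(K, 249) = 87; 34 ⊕ 87 = 117.
P2: S = E(K, 87) = 181; 7 ⊕ 181 = 178.
P3: S = E(K, 181) = 19; 83 ⊕ 19 = 64.
P4: S = E(K, 19) = 113; 214 ⊕ 113 = 167.
P5: S = E(K, 113) = 207; 184 ⊕ 207 = 119.
P6: S = E(K, 207) = 45; 99 ⊕ 45 = 78.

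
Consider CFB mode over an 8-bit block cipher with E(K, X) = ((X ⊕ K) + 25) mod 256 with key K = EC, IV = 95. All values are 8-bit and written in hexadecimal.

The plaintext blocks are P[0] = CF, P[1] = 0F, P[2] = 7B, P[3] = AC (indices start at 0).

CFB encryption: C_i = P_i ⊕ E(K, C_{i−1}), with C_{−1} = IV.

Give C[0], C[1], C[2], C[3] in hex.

C[0] = 51, C[1] = ED, C[2] = 5D, C[3] = 7A

C[0]: E(K, 95) = 9E; CF ⊕ 9E = 51.
C[1]: E(K, 51) = E2; 0F ⊕ E2 = ED.
C[2]: E(K, ED) = 26; 7B ⊕ 26 = 5D.
C[3]: E(K, 5D) = D6; AC ⊕ D6 = 7A.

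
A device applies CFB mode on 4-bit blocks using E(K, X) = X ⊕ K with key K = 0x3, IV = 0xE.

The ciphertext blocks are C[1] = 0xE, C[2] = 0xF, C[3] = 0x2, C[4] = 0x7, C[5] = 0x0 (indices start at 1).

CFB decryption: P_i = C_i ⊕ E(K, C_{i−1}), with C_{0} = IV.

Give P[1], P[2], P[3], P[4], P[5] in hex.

P[1] = 0x3, P[2] = 0x2, P[3] = 0xE, P[4] = 0x6, P[5] = 0x4

P[1]: E(K, 0xE) = 0xD; 0xE ⊕ 0xD = 0x3.
P[2]: E(K, 0xE) = 0xD; 0xF ⊕ 0xD = 0x2.
P[3]: E(K, 0xF) = 0xC; 0x2 ⊕ 0xC = 0xE.
P[4]: E(K, 0x2) = 0x1; 0x7 ⊕ 0x1 = 0x6.
P[5]: E(K, 0x7) = 0x4; 0x0 ⊕ 0x4 = 0x4.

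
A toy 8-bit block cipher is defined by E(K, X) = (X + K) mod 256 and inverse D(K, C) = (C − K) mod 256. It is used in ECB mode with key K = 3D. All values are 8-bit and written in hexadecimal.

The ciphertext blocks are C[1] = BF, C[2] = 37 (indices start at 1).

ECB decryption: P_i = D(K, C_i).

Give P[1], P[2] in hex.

P[1]: D(K, BF) = 82.
P[2]: D(K, 37) = FA.

P[1] = 82, P[2] = FA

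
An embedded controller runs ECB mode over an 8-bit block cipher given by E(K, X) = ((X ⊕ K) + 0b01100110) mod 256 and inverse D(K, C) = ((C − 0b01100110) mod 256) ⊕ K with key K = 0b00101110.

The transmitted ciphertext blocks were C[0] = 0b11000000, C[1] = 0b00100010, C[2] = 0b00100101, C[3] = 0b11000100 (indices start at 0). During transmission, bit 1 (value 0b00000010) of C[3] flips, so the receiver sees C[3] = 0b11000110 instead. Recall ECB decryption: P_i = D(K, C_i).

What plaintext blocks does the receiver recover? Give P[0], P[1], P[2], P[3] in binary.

Only C[3] changed, to 0b11000110. In ECB, a change in C_i affects only P_i. Decrypting the received ciphertext:
P[0]: D(K, 0b11000000) = 0b01110100.
P[1]: D(K, 0b00100010) = 0b10010010.
P[2]: D(K, 0b00100101) = 0b10010001.
P[3]: D(K, 0b11000110) = 0b01001110.
Blocks that differ from the original plaintext: P[3].

P[0] = 0b01110100, P[1] = 0b10010010, P[2] = 0b10010001, P[3] = 0b01001110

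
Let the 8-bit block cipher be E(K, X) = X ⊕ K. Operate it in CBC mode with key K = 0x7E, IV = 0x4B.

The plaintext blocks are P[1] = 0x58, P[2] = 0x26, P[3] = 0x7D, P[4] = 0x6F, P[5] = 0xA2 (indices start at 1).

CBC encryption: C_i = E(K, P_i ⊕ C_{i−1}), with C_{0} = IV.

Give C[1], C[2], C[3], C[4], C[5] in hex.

C[1]: P[1] ⊕ 0x4B = 0x13; E(K, 0x13) = 0x6D.
C[2]: P[2] ⊕ 0x6D = 0x4B; E(K, 0x4B) = 0x35.
C[3]: P[3] ⊕ 0x35 = 0x48; E(K, 0x48) = 0x36.
C[4]: P[4] ⊕ 0x36 = 0x59; E(K, 0x59) = 0x27.
C[5]: P[5] ⊕ 0x27 = 0x85; E(K, 0x85) = 0xFB.

C[1] = 0x6D, C[2] = 0x35, C[3] = 0x36, C[4] = 0x27, C[5] = 0xFB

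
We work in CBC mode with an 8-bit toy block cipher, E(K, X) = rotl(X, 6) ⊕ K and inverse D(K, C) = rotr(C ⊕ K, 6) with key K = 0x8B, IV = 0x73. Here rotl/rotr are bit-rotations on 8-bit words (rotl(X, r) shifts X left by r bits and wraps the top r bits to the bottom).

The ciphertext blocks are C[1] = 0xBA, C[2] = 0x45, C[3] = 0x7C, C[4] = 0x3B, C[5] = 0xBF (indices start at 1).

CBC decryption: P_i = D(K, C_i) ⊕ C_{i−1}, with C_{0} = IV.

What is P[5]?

P[5] = 0xEB

P[5]: D(K, 0xBF) = 0xD0; 0xD0 ⊕ 0x3B = 0xEB.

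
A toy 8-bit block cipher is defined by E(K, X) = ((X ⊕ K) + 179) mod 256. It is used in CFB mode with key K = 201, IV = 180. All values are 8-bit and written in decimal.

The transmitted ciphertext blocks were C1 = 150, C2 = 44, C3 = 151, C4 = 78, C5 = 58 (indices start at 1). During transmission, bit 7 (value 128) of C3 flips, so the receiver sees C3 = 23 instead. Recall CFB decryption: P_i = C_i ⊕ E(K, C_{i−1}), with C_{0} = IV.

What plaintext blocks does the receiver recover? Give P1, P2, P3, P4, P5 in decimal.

Only C3 changed, to 23. In CFB, a change in C_i flips the same bit in P_i and garbles P_{i+1}. Decrypting the received ciphertext:
P1: E(K, 180) = 48; 150 ⊕ 48 = 166.
P2: E(K, 150) = 18; 44 ⊕ 18 = 62.
P3: E(K, 44) = 152; 23 ⊕ 152 = 143.
P4: E(K, 23) = 145; 78 ⊕ 145 = 223.
P5: E(K, 78) = 58; 58 ⊕ 58 = 0.
Blocks that differ from the original plaintext: P3, P4.

P1 = 166, P2 = 62, P3 = 143, P4 = 223, P5 = 0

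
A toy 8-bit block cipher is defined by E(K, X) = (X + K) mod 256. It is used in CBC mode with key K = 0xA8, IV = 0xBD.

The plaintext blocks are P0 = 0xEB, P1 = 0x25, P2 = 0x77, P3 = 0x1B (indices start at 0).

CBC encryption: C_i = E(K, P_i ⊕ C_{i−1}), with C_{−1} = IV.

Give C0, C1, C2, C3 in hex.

C0 = 0xFE, C1 = 0x83, C2 = 0x9C, C3 = 0x2F

C0: P0 ⊕ 0xBD = 0x56; E(K, 0x56) = 0xFE.
C1: P1 ⊕ 0xFE = 0xDB; E(K, 0xDB) = 0x83.
C2: P2 ⊕ 0x83 = 0xF4; E(K, 0xF4) = 0x9C.
C3: P3 ⊕ 0x9C = 0x87; E(K, 0x87) = 0x2F.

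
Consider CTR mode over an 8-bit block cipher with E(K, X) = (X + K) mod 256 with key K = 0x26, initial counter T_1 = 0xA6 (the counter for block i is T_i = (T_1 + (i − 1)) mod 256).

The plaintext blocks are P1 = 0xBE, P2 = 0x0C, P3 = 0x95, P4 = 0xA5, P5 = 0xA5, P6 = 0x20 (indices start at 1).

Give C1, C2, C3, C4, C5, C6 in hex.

C1 = 0x72, C2 = 0xC1, C3 = 0x5B, C4 = 0x6A, C5 = 0x75, C6 = 0xF1

CTR encryption: S_i = E(K, T_i) where T_i is the counter for block i; C_i = P_i ⊕ S_i.
C1: T = 0xA6, S = E(K, T) = 0xCC; 0xBE ⊕ 0xCC = 0x72.
C2: T = 0xA7, S = E(K, T) = 0xCD; 0x0C ⊕ 0xCD = 0xC1.
C3: T = 0xA8, S = E(K, T) = 0xCE; 0x95 ⊕ 0xCE = 0x5B.
C4: T = 0xA9, S = E(K, T) = 0xCF; 0xA5 ⊕ 0xCF = 0x6A.
C5: T = 0xAA, S = E(K, T) = 0xD0; 0xA5 ⊕ 0xD0 = 0x75.
C6: T = 0xAB, S = E(K, T) = 0xD1; 0x20 ⊕ 0xD1 = 0xF1.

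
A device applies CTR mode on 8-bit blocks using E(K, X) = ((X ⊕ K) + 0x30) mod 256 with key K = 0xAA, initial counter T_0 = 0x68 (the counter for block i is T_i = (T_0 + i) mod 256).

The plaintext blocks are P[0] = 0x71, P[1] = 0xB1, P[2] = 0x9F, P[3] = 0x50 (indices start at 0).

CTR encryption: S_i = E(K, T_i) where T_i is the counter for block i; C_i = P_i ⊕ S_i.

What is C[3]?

C[0]: T = 0x68, S = E(K, T) = 0xF2; 0x71 ⊕ 0xF2 = 0x83.
C[1]: T = 0x69, S = E(K, T) = 0xF3; 0xB1 ⊕ 0xF3 = 0x42.
C[2]: T = 0x6A, S = E(K, T) = 0xF0; 0x9F ⊕ 0xF0 = 0x6F.
C[3]: T = 0x6B, S = E(K, T) = 0xF1; 0x50 ⊕ 0xF1 = 0xA1.

C[3] = 0xA1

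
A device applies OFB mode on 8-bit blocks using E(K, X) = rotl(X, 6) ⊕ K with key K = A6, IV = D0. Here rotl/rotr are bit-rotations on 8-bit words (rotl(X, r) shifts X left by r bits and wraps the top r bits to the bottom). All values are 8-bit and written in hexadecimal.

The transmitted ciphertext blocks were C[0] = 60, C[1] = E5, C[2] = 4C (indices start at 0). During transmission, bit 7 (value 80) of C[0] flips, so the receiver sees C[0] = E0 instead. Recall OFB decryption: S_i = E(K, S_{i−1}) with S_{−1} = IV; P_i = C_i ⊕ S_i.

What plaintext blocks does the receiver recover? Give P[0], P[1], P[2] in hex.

P[0] = 72, P[1] = E7, P[2] = 6A

Only C[0] changed, to E0. In OFB, a change in C_i flips the same bit in P_i only; the keystream is unaffected. Decrypting the received ciphertext:
P[0]: S = E(K, D0) = 92; E0 ⊕ 92 = 72.
P[1]: S = E(K, 92) = 02; E5 ⊕ 02 = E7.
P[2]: S = E(K, 02) = 26; 4C ⊕ 26 = 6A.
Blocks that differ from the original plaintext: P[0].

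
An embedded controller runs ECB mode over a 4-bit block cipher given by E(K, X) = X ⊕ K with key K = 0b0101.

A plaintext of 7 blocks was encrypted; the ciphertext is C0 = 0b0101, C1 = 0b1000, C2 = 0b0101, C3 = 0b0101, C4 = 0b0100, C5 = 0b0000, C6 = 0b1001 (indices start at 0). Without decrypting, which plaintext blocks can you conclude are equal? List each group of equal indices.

ECB encrypts each block independently with the same key, so equal ciphertext blocks imply equal plaintext blocks.
C0 = C2 = C3 = 0b0101, so P0 = P2 = P3.

P0 = P2 = P3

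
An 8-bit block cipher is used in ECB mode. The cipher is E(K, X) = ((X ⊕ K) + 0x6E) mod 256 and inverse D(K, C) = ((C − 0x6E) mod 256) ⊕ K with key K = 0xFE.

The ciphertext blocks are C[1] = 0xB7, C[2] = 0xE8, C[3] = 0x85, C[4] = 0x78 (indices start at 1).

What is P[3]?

P[3] = 0xE9

ECB decryption: P_i = D(K, C_i).
P[3]: D(K, 0x85) = 0xE9.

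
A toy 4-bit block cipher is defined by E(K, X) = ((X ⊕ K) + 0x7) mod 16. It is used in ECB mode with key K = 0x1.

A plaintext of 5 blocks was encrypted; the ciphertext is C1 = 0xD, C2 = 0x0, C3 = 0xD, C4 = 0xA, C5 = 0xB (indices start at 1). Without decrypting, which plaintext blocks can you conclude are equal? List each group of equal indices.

P1 = P3

ECB encrypts each block independently with the same key, so equal ciphertext blocks imply equal plaintext blocks.
C1 = C3 = 0xD, so P1 = P3.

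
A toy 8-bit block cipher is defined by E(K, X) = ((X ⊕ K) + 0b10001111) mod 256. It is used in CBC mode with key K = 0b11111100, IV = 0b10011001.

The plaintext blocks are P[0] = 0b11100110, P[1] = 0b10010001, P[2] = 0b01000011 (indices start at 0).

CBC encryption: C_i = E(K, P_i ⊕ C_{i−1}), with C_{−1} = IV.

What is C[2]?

C[0]: P[0] ⊕ 0b10011001 = 0b01111111; E(K, 0b01111111) = 0b00010010.
C[1]: P[1] ⊕ 0b00010010 = 0b10000011; E(K, 0b10000011) = 0b00001110.
C[2]: P[2] ⊕ 0b00001110 = 0b01001101; E(K, 0b01001101) = 0b01000000.

C[2] = 0b01000000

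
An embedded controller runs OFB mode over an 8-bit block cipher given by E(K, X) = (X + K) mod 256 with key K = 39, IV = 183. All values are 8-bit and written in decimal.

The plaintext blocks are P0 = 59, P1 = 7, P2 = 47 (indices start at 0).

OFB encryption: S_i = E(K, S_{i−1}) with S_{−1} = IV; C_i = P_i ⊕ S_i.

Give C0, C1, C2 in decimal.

C0: S = E(K, 183) = 222; 59 ⊕ 222 = 229.
C1: S = E(K, 222) = 5; 7 ⊕ 5 = 2.
C2: S = E(K, 5) = 44; 47 ⊕ 44 = 3.

C0 = 229, C1 = 2, C2 = 3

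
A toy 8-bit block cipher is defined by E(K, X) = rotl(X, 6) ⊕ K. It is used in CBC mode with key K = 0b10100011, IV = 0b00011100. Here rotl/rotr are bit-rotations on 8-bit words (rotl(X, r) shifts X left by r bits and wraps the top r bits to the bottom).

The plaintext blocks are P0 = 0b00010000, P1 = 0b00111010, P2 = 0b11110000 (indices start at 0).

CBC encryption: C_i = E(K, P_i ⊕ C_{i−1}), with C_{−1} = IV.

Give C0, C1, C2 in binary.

C0: P0 ⊕ 0b00011100 = 0b00001100; E(K, 0b00001100) = 0b10100000.
C1: P1 ⊕ 0b10100000 = 0b10011010; E(K, 0b10011010) = 0b00000101.
C2: P2 ⊕ 0b00000101 = 0b11110101; E(K, 0b11110101) = 0b11011110.

C0 = 0b10100000, C1 = 0b00000101, C2 = 0b11011110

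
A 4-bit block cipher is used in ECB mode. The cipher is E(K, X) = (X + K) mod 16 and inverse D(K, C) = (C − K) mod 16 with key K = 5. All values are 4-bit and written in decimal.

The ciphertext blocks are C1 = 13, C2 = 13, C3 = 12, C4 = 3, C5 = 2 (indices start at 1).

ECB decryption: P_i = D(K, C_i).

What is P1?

P1: D(K, 13) = 8.

P1 = 8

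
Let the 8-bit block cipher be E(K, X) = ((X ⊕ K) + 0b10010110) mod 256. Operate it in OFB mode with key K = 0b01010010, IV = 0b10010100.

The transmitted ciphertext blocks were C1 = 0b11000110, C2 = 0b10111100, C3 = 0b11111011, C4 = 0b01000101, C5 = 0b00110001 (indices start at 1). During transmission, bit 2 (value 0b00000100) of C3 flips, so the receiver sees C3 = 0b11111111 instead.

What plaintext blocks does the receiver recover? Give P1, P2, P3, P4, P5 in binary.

OFB decryption: S_i = E(K, S_{i−1}) with S_{0} = IV; P_i = C_i ⊕ S_i.
Only C3 changed, to 0b11111111. In OFB, a change in C_i flips the same bit in P_i only; the keystream is unaffected. Decrypting the received ciphertext:
P1: S = E(K, 0b10010100) = 0b01011100; 0b11000110 ⊕ 0b01011100 = 0b10011010.
P2: S = E(K, 0b01011100) = 0b10100100; 0b10111100 ⊕ 0b10100100 = 0b00011000.
P3: S = E(K, 0b10100100) = 0b10001100; 0b11111111 ⊕ 0b10001100 = 0b01110011.
P4: S = E(K, 0b10001100) = 0b01110100; 0b01000101 ⊕ 0b01110100 = 0b00110001.
P5: S = E(K, 0b01110100) = 0b10111100; 0b00110001 ⊕ 0b10111100 = 0b10001101.
Blocks that differ from the original plaintext: P3.

P1 = 0b10011010, P2 = 0b00011000, P3 = 0b01110011, P4 = 0b00110001, P5 = 0b10001101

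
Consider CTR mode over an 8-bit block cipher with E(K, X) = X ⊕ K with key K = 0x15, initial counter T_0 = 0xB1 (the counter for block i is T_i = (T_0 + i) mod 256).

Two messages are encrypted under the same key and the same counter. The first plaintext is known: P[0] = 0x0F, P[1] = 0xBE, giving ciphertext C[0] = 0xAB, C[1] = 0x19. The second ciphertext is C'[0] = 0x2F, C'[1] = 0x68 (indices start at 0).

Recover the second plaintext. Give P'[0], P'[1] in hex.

P'[0] = 0x8B, P'[1] = 0xCF

In CTR with a reused counter, both messages share the same keystream S_i, so C_i ⊕ C'_i = P_i ⊕ P'_i and thus P'_i = P_i ⊕ C_i ⊕ C'_i.
P'[0]: 0x0F ⊕ 0xAB ⊕ 0x2F = 0x8B.
P'[1]: 0xBE ⊕ 0x19 ⊕ 0x68 = 0xCF.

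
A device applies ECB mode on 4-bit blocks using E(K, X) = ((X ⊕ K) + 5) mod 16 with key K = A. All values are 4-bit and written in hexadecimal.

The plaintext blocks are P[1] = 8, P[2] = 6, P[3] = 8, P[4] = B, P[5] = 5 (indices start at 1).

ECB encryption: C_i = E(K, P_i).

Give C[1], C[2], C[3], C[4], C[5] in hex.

C[1] = 7, C[2] = 1, C[3] = 7, C[4] = 6, C[5] = 4

C[1]: E(K, 8) = 7.
C[2]: E(K, 6) = 1.
C[3]: E(K, 8) = 7.
C[4]: E(K, B) = 6.
C[5]: E(K, 5) = 4.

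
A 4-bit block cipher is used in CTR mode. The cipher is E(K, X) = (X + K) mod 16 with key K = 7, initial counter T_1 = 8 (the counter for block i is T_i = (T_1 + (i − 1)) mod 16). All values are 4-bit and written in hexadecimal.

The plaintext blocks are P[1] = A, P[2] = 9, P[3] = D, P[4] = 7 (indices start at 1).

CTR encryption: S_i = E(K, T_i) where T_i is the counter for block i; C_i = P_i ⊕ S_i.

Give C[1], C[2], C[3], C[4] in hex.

C[1] = 5, C[2] = 9, C[3] = C, C[4] = 5

C[1]: T = 8, S = E(K, T) = F; A ⊕ F = 5.
C[2]: T = 9, S = E(K, T) = 0; 9 ⊕ 0 = 9.
C[3]: T = A, S = E(K, T) = 1; D ⊕ 1 = C.
C[4]: T = B, S = E(K, T) = 2; 7 ⊕ 2 = 5.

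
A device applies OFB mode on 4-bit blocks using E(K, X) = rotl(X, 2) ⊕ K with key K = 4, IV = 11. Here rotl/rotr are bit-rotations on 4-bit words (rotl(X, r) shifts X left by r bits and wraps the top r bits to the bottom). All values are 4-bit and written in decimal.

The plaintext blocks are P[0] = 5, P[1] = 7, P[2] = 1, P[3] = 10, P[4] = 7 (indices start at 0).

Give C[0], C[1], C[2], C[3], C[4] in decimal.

OFB encryption: S_i = E(K, S_{i−1}) with S_{−1} = IV; C_i = P_i ⊕ S_i.
C[0]: S = E(K, 11) = 10; 5 ⊕ 10 = 15.
C[1]: S = E(K, 10) = 14; 7 ⊕ 14 = 9.
C[2]: S = E(K, 14) = 15; 1 ⊕ 15 = 14.
C[3]: S = E(K, 15) = 11; 10 ⊕ 11 = 1.
C[4]: S = E(K, 11) = 10; 7 ⊕ 10 = 13.

C[0] = 15, C[1] = 9, C[2] = 14, C[3] = 1, C[4] = 13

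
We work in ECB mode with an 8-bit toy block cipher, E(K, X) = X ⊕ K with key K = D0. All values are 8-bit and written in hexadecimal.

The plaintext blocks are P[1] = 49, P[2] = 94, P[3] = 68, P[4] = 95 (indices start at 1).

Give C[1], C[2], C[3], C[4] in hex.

C[1] = 99, C[2] = 44, C[3] = B8, C[4] = 45

ECB encryption: C_i = E(K, P_i).
C[1]: E(K, 49) = 99.
C[2]: E(K, 94) = 44.
C[3]: E(K, 68) = B8.
C[4]: E(K, 95) = 45.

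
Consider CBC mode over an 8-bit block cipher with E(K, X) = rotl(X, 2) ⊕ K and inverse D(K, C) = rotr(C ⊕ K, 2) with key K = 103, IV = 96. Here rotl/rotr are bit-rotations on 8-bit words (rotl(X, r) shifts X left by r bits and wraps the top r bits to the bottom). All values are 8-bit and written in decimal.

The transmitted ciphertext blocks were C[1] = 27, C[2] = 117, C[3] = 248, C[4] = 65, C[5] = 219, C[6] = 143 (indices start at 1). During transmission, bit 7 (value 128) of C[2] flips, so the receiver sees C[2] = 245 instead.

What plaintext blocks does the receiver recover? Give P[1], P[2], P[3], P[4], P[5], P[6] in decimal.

P[1] = 127, P[2] = 191, P[3] = 18, P[4] = 113, P[5] = 110, P[6] = 225

CBC decryption: P_i = D(K, C_i) ⊕ C_{i−1}, with C_{0} = IV.
Only C[2] changed, to 245. In CBC, a change in C_i garbles P_i and flips the same bit in P_{i+1}. Decrypting the received ciphertext:
P[1]: D(K, 27) = 31; 31 ⊕ 96 = 127.
P[2]: D(K, 245) = 164; 164 ⊕ 27 = 191.
P[3]: D(K, 248) = 231; 231 ⊕ 245 = 18.
P[4]: D(K, 65) = 137; 137 ⊕ 248 = 113.
P[5]: D(K, 219) = 47; 47 ⊕ 65 = 110.
P[6]: D(K, 143) = 58; 58 ⊕ 219 = 225.
Blocks that differ from the original plaintext: P[2], P[3].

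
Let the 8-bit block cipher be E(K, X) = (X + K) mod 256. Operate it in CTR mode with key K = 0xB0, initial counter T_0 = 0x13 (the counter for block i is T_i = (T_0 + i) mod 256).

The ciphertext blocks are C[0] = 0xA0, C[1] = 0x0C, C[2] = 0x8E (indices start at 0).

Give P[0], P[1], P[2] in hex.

CTR decryption: S_i = E(K, T_i) where T_i is the counter for block i; P_i = C_i ⊕ S_i.
P[0]: T = 0x13, S = E(K, T) = 0xC3; 0xA0 ⊕ 0xC3 = 0x63.
P[1]: T = 0x14, S = E(K, T) = 0xC4; 0x0C ⊕ 0xC4 = 0xC8.
P[2]: T = 0x15, S = E(K, T) = 0xC5; 0x8E ⊕ 0xC5 = 0x4B.

P[0] = 0x63, P[1] = 0xC8, P[2] = 0x4B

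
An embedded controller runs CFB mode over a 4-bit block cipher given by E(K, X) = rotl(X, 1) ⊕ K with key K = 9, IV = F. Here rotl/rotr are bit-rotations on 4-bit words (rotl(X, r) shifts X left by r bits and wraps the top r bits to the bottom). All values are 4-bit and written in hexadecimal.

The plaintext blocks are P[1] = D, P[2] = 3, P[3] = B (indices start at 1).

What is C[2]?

CFB encryption: C_i = P_i ⊕ E(K, C_{i−1}), with C_{0} = IV.
C[1]: E(K, F) = 6; D ⊕ 6 = B.
C[2]: E(K, B) = E; 3 ⊕ E = D.

C[2] = D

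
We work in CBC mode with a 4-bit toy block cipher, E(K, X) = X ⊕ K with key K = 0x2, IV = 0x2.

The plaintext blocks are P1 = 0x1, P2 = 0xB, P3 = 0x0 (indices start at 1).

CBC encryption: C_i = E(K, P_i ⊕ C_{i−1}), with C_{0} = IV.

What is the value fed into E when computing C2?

0xA

C1: P1 ⊕ 0x2 = 0x3; E(K, 0x3) = 0x1.
C2: P2 ⊕ 0x1 = 0xA; E(K, 0xA) = 0x8.
So the input to E for block 2 is 0xA.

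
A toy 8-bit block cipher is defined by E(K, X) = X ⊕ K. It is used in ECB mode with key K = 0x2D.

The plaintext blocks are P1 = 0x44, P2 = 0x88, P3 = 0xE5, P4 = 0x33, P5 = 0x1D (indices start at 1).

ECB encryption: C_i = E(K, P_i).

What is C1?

C1: E(K, 0x44) = 0x69.

C1 = 0x69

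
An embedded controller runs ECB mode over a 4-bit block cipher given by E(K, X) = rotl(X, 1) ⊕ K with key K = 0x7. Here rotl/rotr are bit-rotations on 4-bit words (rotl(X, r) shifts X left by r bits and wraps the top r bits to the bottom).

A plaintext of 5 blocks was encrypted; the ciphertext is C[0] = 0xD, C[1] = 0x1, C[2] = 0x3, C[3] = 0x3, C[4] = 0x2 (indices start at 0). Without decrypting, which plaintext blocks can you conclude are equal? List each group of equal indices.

P[2] = P[3]

ECB encrypts each block independently with the same key, so equal ciphertext blocks imply equal plaintext blocks.
C[2] = C[3] = 0x3, so P[2] = P[3].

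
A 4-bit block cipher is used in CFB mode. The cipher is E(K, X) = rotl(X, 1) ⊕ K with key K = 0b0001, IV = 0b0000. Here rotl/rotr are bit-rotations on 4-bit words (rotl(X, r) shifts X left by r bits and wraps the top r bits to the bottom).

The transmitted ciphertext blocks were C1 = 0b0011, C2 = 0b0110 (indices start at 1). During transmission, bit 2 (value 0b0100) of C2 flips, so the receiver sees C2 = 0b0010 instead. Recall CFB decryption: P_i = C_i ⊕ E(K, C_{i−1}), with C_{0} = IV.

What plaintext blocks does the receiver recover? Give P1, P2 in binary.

Only C2 changed, to 0b0010. In CFB, a change in C_i flips the same bit in P_i and garbles P_{i+1}. Decrypting the received ciphertext:
P1: E(K, 0b0000) = 0b0001; 0b0011 ⊕ 0b0001 = 0b0010.
P2: E(K, 0b0011) = 0b0111; 0b0010 ⊕ 0b0111 = 0b0101.
Blocks that differ from the original plaintext: P2.

P1 = 0b0010, P2 = 0b0101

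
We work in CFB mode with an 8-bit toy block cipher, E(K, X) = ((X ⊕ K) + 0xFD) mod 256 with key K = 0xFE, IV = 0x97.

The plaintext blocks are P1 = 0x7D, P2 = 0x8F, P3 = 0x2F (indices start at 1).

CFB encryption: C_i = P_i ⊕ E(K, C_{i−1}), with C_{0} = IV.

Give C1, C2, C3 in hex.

C1: E(K, 0x97) = 0x66; 0x7D ⊕ 0x66 = 0x1B.
C2: E(K, 0x1B) = 0xE2; 0x8F ⊕ 0xE2 = 0x6D.
C3: E(K, 0x6D) = 0x90; 0x2F ⊕ 0x90 = 0xBF.

C1 = 0x1B, C2 = 0x6D, C3 = 0xBF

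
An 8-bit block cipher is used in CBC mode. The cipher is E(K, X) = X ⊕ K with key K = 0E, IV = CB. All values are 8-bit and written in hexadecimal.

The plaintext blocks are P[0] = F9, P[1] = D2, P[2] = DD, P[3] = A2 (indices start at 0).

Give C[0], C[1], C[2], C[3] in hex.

CBC encryption: C_i = E(K, P_i ⊕ C_{i−1}), with C_{−1} = IV.
C[0]: P[0] ⊕ CB = 32; E(K, 32) = 3C.
C[1]: P[1] ⊕ 3C = EE; E(K, EE) = E0.
C[2]: P[2] ⊕ E0 = 3D; E(K, 3D) = 33.
C[3]: P[3] ⊕ 33 = 91; E(K, 91) = 9F.

C[0] = 3C, C[1] = E0, C[2] = 33, C[3] = 9F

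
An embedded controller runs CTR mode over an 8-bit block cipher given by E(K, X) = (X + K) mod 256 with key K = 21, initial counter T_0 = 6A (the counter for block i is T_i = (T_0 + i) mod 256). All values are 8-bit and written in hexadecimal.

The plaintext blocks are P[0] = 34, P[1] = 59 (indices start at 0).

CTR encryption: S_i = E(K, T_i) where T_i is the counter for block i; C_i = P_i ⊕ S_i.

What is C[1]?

C[1] = D5

C[0]: T = 6A, S = E(K, T) = 8B; 34 ⊕ 8B = BF.
C[1]: T = 6B, S = E(K, T) = 8C; 59 ⊕ 8C = D5.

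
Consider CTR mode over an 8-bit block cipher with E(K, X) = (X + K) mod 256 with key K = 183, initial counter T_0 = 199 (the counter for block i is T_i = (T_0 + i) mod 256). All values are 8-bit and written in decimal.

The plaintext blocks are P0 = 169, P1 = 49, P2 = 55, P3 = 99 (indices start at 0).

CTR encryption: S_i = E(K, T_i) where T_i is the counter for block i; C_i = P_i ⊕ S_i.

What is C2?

C0: T = 199, S = E(K, T) = 126; 169 ⊕ 126 = 215.
C1: T = 200, S = E(K, T) = 127; 49 ⊕ 127 = 78.
C2: T = 201, S = E(K, T) = 128; 55 ⊕ 128 = 183.

C2 = 183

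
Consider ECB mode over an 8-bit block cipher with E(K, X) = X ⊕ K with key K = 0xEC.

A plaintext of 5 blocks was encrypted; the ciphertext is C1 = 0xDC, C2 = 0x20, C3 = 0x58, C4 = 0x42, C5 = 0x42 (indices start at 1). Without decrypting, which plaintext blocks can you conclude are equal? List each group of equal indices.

P4 = P5

ECB encrypts each block independently with the same key, so equal ciphertext blocks imply equal plaintext blocks.
C4 = C5 = 0x42, so P4 = P5.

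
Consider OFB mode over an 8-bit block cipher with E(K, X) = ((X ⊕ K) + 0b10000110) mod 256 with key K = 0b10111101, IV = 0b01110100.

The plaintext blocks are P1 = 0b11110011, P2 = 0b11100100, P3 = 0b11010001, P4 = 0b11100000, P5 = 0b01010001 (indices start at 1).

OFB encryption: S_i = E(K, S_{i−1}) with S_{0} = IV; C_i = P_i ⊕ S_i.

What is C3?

C1: S = E(K, 0b01110100) = 0b01001111; 0b11110011 ⊕ 0b01001111 = 0b10111100.
C2: S = E(K, 0b01001111) = 0b01111000; 0b11100100 ⊕ 0b01111000 = 0b10011100.
C3: S = E(K, 0b01111000) = 0b01001011; 0b11010001 ⊕ 0b01001011 = 0b10011010.

C3 = 0b10011010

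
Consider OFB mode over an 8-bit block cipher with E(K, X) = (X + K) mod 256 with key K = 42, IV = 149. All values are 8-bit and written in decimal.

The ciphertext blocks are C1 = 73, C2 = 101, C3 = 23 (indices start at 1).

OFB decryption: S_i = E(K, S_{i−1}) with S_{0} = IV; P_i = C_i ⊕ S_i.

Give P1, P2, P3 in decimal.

P1: S = E(K, 149) = 191; 73 ⊕ 191 = 246.
P2: S = E(K, 191) = 233; 101 ⊕ 233 = 140.
P3: S = E(K, 233) = 19; 23 ⊕ 19 = 4.

P1 = 246, P2 = 140, P3 = 4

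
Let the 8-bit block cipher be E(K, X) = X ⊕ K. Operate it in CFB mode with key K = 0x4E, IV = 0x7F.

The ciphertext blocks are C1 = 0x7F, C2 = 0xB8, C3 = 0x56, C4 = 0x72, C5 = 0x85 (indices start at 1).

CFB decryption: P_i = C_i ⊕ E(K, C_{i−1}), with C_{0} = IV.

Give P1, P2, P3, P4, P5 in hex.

P1 = 0x4E, P2 = 0x89, P3 = 0xA0, P4 = 0x6A, P5 = 0xB9

P1: E(K, 0x7F) = 0x31; 0x7F ⊕ 0x31 = 0x4E.
P2: E(K, 0x7F) = 0x31; 0xB8 ⊕ 0x31 = 0x89.
P3: E(K, 0xB8) = 0xF6; 0x56 ⊕ 0xF6 = 0xA0.
P4: E(K, 0x56) = 0x18; 0x72 ⊕ 0x18 = 0x6A.
P5: E(K, 0x72) = 0x3C; 0x85 ⊕ 0x3C = 0xB9.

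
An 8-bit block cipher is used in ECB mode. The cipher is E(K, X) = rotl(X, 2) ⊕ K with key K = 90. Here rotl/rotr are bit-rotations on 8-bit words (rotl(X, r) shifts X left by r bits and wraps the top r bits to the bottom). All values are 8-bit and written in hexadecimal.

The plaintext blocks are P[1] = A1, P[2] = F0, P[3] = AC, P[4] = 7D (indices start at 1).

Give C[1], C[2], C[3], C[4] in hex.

C[1] = 16, C[2] = 53, C[3] = 22, C[4] = 65

ECB encryption: C_i = E(K, P_i).
C[1]: E(K, A1) = 16.
C[2]: E(K, F0) = 53.
C[3]: E(K, AC) = 22.
C[4]: E(K, 7D) = 65.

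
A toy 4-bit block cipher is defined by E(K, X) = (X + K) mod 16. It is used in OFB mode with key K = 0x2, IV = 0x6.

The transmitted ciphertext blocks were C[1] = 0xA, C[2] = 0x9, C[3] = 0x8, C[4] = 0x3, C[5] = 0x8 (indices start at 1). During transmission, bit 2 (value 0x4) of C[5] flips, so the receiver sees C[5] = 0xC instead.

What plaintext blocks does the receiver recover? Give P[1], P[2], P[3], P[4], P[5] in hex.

OFB decryption: S_i = E(K, S_{i−1}) with S_{0} = IV; P_i = C_i ⊕ S_i.
Only C[5] changed, to 0xC. In OFB, a change in C_i flips the same bit in P_i only; the keystream is unaffected. Decrypting the received ciphertext:
P[1]: S = E(K, 0x6) = 0x8; 0xA ⊕ 0x8 = 0x2.
P[2]: S = E(K, 0x8) = 0xA; 0x9 ⊕ 0xA = 0x3.
P[3]: S = E(K, 0xA) = 0xC; 0x8 ⊕ 0xC = 0x4.
P[4]: S = E(K, 0xC) = 0xE; 0x3 ⊕ 0xE = 0xD.
P[5]: S = E(K, 0xE) = 0x0; 0xC ⊕ 0x0 = 0xC.
Blocks that differ from the original plaintext: P[5].

P[1] = 0x2, P[2] = 0x3, P[3] = 0x4, P[4] = 0xD, P[5] = 0xC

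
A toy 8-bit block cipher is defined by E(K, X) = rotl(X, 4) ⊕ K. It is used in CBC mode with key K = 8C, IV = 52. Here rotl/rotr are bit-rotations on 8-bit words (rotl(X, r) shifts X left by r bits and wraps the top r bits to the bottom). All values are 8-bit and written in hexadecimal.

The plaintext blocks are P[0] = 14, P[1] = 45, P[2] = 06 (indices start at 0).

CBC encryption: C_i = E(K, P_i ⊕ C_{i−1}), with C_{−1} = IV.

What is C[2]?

C[2] = 89

C[0]: P[0] ⊕ 52 = 46; E(K, 46) = E8.
C[1]: P[1] ⊕ E8 = AD; E(K, AD) = 56.
C[2]: P[2] ⊕ 56 = 50; E(K, 50) = 89.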